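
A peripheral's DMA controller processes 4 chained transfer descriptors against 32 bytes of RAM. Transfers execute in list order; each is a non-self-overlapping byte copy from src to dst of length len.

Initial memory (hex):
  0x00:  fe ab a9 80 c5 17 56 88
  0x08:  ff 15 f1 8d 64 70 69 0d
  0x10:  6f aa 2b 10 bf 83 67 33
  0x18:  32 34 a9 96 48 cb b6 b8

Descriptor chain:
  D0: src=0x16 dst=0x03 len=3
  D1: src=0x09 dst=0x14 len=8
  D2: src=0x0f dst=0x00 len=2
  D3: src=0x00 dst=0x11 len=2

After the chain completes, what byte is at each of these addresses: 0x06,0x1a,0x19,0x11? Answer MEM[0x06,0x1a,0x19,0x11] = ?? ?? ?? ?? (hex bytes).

MEM[0x06,0x1a,0x19,0x11] = 56 0d 69 0d

D0: mem[0x03..0x05] <- [67 33 32]
D1: mem[0x14..0x1b] <- [15 f1 8d 64 70 69 0d 6f]
D2: mem[0x00..0x01] <- [0d 6f]
D3: mem[0x11..0x12] <- [0d 6f]
query mem[0x06]=0x56, mem[0x1a]=0x0d, mem[0x19]=0x69, mem[0x11]=0x0d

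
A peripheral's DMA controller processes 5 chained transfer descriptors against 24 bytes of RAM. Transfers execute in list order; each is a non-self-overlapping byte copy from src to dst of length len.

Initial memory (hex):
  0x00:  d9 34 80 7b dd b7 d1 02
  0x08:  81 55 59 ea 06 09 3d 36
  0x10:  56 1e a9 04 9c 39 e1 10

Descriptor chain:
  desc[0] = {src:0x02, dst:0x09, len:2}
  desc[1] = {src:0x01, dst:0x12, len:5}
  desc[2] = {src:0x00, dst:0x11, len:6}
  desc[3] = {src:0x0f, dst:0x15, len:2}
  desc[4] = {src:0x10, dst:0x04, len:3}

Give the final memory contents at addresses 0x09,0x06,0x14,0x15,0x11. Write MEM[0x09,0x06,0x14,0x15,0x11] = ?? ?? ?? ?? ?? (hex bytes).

MEM[0x09,0x06,0x14,0x15,0x11] = 80 34 7b 36 d9

D0: mem[0x09..0x0a] <- [80 7b]
D1: mem[0x12..0x16] <- [34 80 7b dd b7]
D2: mem[0x11..0x16] <- [d9 34 80 7b dd b7]
D3: mem[0x15..0x16] <- [36 56]
D4: mem[0x04..0x06] <- [56 d9 34]
query mem[0x09]=0x80, mem[0x06]=0x34, mem[0x14]=0x7b, mem[0x15]=0x36, mem[0x11]=0xd9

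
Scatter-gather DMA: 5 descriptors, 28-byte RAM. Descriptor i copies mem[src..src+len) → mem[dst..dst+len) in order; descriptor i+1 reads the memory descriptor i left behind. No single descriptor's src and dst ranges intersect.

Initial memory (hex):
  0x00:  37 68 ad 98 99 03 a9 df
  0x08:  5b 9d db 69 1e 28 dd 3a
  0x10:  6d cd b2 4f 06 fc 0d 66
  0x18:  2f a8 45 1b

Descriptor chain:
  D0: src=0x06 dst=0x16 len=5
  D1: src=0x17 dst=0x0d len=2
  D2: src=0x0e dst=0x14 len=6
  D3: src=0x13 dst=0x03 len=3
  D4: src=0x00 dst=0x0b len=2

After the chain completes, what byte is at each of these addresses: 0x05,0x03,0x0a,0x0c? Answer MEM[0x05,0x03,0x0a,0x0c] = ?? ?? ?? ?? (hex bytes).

#0 dst[0x16+5] := {0xa9,0xdf,0x5b,0x9d,0xdb}
#1 dst[0x0d+2] := {0xdf,0x5b}
#2 dst[0x14+6] := {0x5b,0x3a,0x6d,0xcd,0xb2,0x4f}
#3 dst[0x03+3] := {0x4f,0x5b,0x3a}
#4 dst[0x0b+2] := {0x37,0x68}
query mem[0x05]=0x3a, mem[0x03]=0x4f, mem[0x0a]=0xdb, mem[0x0c]=0x68

MEM[0x05,0x03,0x0a,0x0c] = 3a 4f db 68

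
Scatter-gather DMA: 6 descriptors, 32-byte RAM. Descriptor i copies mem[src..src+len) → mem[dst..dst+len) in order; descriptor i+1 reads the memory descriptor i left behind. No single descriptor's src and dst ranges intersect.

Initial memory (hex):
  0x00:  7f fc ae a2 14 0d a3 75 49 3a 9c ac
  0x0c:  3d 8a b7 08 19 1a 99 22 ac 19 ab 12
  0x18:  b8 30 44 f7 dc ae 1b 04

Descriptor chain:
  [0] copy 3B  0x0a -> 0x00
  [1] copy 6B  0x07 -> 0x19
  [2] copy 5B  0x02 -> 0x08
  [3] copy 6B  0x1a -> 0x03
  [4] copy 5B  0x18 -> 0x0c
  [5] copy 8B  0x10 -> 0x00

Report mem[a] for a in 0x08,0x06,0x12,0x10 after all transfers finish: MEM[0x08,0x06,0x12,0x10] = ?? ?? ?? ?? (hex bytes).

MEM[0x08,0x06,0x12,0x10] = 04 ab 99 9c

#0 dst[0x00+3] := {0x9c,0xac,0x3d}
#1 dst[0x19+6] := {0x75,0x49,0x3a,0x9c,0xac,0x3d}
#2 dst[0x08+5] := {0x3d,0xa2,0x14,0x0d,0xa3}
#3 dst[0x03+6] := {0x49,0x3a,0x9c,0xac,0x3d,0x04}
#4 dst[0x0c+5] := {0xb8,0x75,0x49,0x3a,0x9c}
#5 dst[0x00+8] := {0x9c,0x1a,0x99,0x22,0xac,0x19,0xab,0x12}
query mem[0x08]=0x04, mem[0x06]=0xab, mem[0x12]=0x99, mem[0x10]=0x9c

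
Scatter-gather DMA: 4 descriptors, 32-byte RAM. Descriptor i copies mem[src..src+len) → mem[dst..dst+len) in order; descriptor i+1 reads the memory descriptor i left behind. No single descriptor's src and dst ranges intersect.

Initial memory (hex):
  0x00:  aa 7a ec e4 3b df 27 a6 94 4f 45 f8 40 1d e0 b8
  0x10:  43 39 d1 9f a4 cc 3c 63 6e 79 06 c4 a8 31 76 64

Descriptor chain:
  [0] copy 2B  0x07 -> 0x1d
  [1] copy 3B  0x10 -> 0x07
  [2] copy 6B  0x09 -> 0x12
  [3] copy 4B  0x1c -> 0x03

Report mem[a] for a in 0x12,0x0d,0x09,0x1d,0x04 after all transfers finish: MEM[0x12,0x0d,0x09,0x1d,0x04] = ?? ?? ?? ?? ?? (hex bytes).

MEM[0x12,0x0d,0x09,0x1d,0x04] = d1 1d d1 a6 a6

#0 dst[0x1d+2] := {0xa6,0x94}
#1 dst[0x07+3] := {0x43,0x39,0xd1}
#2 dst[0x12+6] := {0xd1,0x45,0xf8,0x40,0x1d,0xe0}
#3 dst[0x03+4] := {0xa8,0xa6,0x94,0x64}
query mem[0x12]=0xd1, mem[0x0d]=0x1d, mem[0x09]=0xd1, mem[0x1d]=0xa6, mem[0x04]=0xa6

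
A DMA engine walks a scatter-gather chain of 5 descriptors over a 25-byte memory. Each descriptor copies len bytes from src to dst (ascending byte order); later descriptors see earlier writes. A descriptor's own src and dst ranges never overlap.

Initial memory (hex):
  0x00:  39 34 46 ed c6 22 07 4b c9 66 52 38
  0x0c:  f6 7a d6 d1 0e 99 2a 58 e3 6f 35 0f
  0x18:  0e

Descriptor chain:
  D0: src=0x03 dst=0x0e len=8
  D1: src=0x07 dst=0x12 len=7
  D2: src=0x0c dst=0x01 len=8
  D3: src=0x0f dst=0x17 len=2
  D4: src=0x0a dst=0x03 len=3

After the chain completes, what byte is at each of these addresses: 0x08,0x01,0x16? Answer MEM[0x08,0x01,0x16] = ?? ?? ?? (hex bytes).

[0] 0x03->0x0e len=8 : ed c6 22 07 4b c9 66 52
[1] 0x07->0x12 len=7 : 4b c9 66 52 38 f6 7a
[2] 0x0c->0x01 len=8 : f6 7a ed c6 22 07 4b c9
[3] 0x0f->0x17 len=2 : c6 22
[4] 0x0a->0x03 len=3 : 52 38 f6
query mem[0x08]=0xc9, mem[0x01]=0xf6, mem[0x16]=0x38

MEM[0x08,0x01,0x16] = c9 f6 38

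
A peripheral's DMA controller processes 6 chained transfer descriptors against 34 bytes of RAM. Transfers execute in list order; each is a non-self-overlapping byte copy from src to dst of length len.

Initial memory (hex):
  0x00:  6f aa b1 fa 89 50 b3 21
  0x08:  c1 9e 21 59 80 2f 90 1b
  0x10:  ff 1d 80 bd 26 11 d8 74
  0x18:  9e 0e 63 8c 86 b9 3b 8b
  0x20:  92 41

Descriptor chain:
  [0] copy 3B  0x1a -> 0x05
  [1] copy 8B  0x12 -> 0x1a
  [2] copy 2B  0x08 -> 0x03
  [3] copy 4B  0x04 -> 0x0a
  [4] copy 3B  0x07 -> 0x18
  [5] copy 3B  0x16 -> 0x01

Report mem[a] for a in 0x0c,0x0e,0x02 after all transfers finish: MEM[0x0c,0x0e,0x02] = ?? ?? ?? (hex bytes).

MEM[0x0c,0x0e,0x02] = 8c 90 74

D0: mem[0x05..0x07] <- [63 8c 86]
D1: mem[0x1a..0x21] <- [80 bd 26 11 d8 74 9e 0e]
D2: mem[0x03..0x04] <- [c1 9e]
D3: mem[0x0a..0x0d] <- [9e 63 8c 86]
D4: mem[0x18..0x1a] <- [86 c1 9e]
D5: mem[0x01..0x03] <- [d8 74 86]
query mem[0x0c]=0x8c, mem[0x0e]=0x90, mem[0x02]=0x74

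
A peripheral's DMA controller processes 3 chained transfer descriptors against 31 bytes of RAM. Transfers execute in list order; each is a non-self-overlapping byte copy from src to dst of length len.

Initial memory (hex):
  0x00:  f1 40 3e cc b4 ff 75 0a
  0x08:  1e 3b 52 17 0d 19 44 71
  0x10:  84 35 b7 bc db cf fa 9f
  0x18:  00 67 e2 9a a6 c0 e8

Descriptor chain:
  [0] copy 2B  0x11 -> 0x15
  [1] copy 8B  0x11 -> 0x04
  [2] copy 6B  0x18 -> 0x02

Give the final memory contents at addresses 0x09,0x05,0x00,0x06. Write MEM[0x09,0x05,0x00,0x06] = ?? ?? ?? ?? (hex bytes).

MEM[0x09,0x05,0x00,0x06] = b7 9a f1 a6

  after D0: wrote 2B at 0x15 = 35b7
  after D1: wrote 8B at 0x04 = 35b7bcdb35b79f00
  after D2: wrote 6B at 0x02 = 0067e29aa6c0
query mem[0x09]=0xb7, mem[0x05]=0x9a, mem[0x00]=0xf1, mem[0x06]=0xa6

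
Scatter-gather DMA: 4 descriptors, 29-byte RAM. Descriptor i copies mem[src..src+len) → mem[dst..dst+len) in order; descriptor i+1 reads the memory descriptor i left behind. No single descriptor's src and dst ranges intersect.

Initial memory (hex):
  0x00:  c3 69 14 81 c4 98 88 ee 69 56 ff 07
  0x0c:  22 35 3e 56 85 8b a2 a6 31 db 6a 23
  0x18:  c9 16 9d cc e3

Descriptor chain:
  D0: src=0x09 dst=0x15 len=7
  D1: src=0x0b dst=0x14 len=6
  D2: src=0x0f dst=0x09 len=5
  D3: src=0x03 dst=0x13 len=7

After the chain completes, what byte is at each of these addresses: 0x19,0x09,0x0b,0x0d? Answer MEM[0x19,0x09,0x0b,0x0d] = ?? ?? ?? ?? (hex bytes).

[0] 0x09->0x15 len=7 : 56 ff 07 22 35 3e 56
[1] 0x0b->0x14 len=6 : 07 22 35 3e 56 85
[2] 0x0f->0x09 len=5 : 56 85 8b a2 a6
[3] 0x03->0x13 len=7 : 81 c4 98 88 ee 69 56
query mem[0x19]=0x56, mem[0x09]=0x56, mem[0x0b]=0x8b, mem[0x0d]=0xa6

MEM[0x19,0x09,0x0b,0x0d] = 56 56 8b a6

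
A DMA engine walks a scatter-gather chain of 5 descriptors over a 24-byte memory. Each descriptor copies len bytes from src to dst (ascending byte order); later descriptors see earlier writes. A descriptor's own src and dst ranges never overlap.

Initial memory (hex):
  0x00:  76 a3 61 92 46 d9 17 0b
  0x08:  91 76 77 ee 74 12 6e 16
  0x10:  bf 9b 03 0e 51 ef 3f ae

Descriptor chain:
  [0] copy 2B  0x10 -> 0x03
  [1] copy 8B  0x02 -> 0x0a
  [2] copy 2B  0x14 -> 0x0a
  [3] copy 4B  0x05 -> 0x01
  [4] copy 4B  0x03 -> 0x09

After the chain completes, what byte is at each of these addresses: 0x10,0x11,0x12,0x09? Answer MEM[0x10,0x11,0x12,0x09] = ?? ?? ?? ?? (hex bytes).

  after D0: wrote 2B at 0x03 = bf9b
  after D1: wrote 8B at 0x0a = 61bf9bd9170b9176
  after D2: wrote 2B at 0x0a = 51ef
  after D3: wrote 4B at 0x01 = d9170b91
  after D4: wrote 4B at 0x09 = 0b91d917
query mem[0x10]=0x91, mem[0x11]=0x76, mem[0x12]=0x03, mem[0x09]=0x0b

MEM[0x10,0x11,0x12,0x09] = 91 76 03 0b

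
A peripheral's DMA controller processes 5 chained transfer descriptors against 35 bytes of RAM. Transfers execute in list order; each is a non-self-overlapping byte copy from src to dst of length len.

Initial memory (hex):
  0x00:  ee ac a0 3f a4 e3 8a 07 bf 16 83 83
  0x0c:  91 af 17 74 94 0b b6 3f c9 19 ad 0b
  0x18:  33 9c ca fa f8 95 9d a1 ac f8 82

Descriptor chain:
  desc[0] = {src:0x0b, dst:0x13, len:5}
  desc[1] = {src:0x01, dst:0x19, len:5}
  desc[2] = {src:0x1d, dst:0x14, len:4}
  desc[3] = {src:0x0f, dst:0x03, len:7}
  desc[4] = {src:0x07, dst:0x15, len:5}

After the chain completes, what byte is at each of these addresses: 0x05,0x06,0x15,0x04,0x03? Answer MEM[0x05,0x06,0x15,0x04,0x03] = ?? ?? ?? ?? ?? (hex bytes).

MEM[0x05,0x06,0x15,0x04,0x03] = 0b b6 83 94 74

#0 dst[0x13+5] := {0x83,0x91,0xaf,0x17,0x74}
#1 dst[0x19+5] := {0xac,0xa0,0x3f,0xa4,0xe3}
#2 dst[0x14+4] := {0xe3,0x9d,0xa1,0xac}
#3 dst[0x03+7] := {0x74,0x94,0x0b,0xb6,0x83,0xe3,0x9d}
#4 dst[0x15+5] := {0x83,0xe3,0x9d,0x83,0x83}
query mem[0x05]=0x0b, mem[0x06]=0xb6, mem[0x15]=0x83, mem[0x04]=0x94, mem[0x03]=0x74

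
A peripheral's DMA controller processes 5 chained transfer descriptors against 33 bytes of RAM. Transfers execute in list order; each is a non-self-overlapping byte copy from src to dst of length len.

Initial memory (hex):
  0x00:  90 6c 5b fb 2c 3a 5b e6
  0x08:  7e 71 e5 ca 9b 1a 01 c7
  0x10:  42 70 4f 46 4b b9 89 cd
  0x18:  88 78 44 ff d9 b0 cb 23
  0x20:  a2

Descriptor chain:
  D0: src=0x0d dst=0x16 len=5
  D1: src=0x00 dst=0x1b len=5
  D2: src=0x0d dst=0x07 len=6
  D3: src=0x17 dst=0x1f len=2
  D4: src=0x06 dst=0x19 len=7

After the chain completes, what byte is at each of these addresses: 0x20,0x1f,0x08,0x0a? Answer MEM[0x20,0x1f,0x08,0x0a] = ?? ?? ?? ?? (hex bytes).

[0] 0x0d->0x16 len=5 : 1a 01 c7 42 70
[1] 0x00->0x1b len=5 : 90 6c 5b fb 2c
[2] 0x0d->0x07 len=6 : 1a 01 c7 42 70 4f
[3] 0x17->0x1f len=2 : 01 c7
[4] 0x06->0x19 len=7 : 5b 1a 01 c7 42 70 4f
query mem[0x20]=0xc7, mem[0x1f]=0x4f, mem[0x08]=0x01, mem[0x0a]=0x42

MEM[0x20,0x1f,0x08,0x0a] = c7 4f 01 42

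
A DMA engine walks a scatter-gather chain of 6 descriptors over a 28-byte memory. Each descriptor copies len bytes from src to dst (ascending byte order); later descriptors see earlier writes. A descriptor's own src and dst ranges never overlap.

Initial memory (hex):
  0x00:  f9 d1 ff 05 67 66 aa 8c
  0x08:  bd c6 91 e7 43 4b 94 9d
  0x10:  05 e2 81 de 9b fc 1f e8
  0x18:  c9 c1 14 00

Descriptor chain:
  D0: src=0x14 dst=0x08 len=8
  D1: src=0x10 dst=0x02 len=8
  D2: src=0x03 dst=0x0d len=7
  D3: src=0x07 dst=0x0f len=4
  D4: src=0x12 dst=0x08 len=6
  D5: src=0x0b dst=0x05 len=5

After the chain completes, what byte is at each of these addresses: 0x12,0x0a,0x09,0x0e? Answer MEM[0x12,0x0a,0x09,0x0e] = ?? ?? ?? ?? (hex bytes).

[0] 0x14->0x08 len=8 : 9b fc 1f e8 c9 c1 14 00
[1] 0x10->0x02 len=8 : 05 e2 81 de 9b fc 1f e8
[2] 0x03->0x0d len=7 : e2 81 de 9b fc 1f e8
[3] 0x07->0x0f len=4 : fc 1f e8 1f
[4] 0x12->0x08 len=6 : 1f e8 9b fc 1f e8
[5] 0x0b->0x05 len=5 : fc 1f e8 81 fc
query mem[0x12]=0x1f, mem[0x0a]=0x9b, mem[0x09]=0xfc, mem[0x0e]=0x81

MEM[0x12,0x0a,0x09,0x0e] = 1f 9b fc 81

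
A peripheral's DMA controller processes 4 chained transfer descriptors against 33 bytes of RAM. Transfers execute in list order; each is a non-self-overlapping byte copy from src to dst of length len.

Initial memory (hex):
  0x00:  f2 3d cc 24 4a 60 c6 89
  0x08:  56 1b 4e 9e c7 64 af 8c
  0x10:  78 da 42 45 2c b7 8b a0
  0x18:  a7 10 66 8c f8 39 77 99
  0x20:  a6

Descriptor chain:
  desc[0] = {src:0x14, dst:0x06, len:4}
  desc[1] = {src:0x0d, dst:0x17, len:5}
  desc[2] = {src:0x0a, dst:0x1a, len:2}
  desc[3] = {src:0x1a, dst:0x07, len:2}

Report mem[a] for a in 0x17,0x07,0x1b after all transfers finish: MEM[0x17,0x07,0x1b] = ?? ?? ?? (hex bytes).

MEM[0x17,0x07,0x1b] = 64 4e 9e

D0: mem[0x06..0x09] <- [2c b7 8b a0]
D1: mem[0x17..0x1b] <- [64 af 8c 78 da]
D2: mem[0x1a..0x1b] <- [4e 9e]
D3: mem[0x07..0x08] <- [4e 9e]
query mem[0x17]=0x64, mem[0x07]=0x4e, mem[0x1b]=0x9e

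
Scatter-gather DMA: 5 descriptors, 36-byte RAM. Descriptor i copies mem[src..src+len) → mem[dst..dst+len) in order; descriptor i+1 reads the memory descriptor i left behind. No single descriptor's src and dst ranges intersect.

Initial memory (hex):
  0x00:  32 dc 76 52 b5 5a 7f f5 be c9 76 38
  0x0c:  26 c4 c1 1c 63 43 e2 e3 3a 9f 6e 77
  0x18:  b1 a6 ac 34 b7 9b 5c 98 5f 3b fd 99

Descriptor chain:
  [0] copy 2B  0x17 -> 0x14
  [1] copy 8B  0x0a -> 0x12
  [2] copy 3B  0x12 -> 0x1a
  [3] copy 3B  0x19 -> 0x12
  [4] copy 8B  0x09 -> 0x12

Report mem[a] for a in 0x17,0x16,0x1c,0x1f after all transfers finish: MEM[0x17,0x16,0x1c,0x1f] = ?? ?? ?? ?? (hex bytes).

#0 dst[0x14+2] := {0x77,0xb1}
#1 dst[0x12+8] := {0x76,0x38,0x26,0xc4,0xc1,0x1c,0x63,0x43}
#2 dst[0x1a+3] := {0x76,0x38,0x26}
#3 dst[0x12+3] := {0x43,0x76,0x38}
#4 dst[0x12+8] := {0xc9,0x76,0x38,0x26,0xc4,0xc1,0x1c,0x63}
query mem[0x17]=0xc1, mem[0x16]=0xc4, mem[0x1c]=0x26, mem[0x1f]=0x98

MEM[0x17,0x16,0x1c,0x1f] = c1 c4 26 98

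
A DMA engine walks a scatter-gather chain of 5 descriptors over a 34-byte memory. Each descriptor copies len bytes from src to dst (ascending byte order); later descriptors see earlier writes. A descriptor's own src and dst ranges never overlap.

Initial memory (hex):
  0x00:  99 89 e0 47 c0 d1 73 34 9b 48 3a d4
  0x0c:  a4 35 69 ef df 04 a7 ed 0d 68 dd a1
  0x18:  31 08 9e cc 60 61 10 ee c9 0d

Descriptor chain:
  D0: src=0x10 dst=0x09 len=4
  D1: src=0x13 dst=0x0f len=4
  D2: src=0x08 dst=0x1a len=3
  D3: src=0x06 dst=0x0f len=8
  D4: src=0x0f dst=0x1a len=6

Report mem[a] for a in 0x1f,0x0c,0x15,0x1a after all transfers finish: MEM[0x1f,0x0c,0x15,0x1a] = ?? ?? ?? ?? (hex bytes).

  after D0: wrote 4B at 0x09 = df04a7ed
  after D1: wrote 4B at 0x0f = ed0d68dd
  after D2: wrote 3B at 0x1a = 9bdf04
  after D3: wrote 8B at 0x0f = 73349bdf04a7ed35
  after D4: wrote 6B at 0x1a = 73349bdf04a7
query mem[0x1f]=0xa7, mem[0x0c]=0xed, mem[0x15]=0xed, mem[0x1a]=0x73

MEM[0x1f,0x0c,0x15,0x1a] = a7 ed ed 73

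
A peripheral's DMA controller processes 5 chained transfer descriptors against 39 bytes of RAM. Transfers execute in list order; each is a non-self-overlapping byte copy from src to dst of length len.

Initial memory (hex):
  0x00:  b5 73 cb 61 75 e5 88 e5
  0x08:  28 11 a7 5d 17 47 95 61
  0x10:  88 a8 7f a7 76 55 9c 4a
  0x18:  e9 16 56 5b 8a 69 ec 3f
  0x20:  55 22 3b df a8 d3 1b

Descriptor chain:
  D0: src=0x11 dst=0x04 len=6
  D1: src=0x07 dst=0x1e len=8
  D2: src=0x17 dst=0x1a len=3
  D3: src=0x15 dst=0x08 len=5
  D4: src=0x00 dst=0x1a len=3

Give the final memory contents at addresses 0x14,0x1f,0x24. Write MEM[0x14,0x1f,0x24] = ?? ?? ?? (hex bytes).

MEM[0x14,0x1f,0x24] = 76 55 47

D0: mem[0x04..0x09] <- [a8 7f a7 76 55 9c]
D1: mem[0x1e..0x25] <- [76 55 9c a7 5d 17 47 95]
D2: mem[0x1a..0x1c] <- [4a e9 16]
D3: mem[0x08..0x0c] <- [55 9c 4a e9 16]
D4: mem[0x1a..0x1c] <- [b5 73 cb]
query mem[0x14]=0x76, mem[0x1f]=0x55, mem[0x24]=0x47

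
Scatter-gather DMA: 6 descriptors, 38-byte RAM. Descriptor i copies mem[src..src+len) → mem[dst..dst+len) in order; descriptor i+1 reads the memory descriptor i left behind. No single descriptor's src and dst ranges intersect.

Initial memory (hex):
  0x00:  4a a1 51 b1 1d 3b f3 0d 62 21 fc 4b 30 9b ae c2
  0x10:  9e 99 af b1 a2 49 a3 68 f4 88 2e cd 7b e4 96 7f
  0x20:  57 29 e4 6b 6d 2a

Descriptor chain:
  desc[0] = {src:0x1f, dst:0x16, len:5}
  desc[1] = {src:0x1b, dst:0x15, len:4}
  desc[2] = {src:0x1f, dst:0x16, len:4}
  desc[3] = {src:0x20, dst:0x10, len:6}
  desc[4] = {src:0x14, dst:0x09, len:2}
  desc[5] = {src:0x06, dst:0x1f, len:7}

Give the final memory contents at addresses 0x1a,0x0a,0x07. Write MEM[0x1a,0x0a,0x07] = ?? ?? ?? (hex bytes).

D0: mem[0x16..0x1a] <- [7f 57 29 e4 6b]
D1: mem[0x15..0x18] <- [cd 7b e4 96]
D2: mem[0x16..0x19] <- [7f 57 29 e4]
D3: mem[0x10..0x15] <- [57 29 e4 6b 6d 2a]
D4: mem[0x09..0x0a] <- [6d 2a]
D5: mem[0x1f..0x25] <- [f3 0d 62 6d 2a 4b 30]
query mem[0x1a]=0x6b, mem[0x0a]=0x2a, mem[0x07]=0x0d

MEM[0x1a,0x0a,0x07] = 6b 2a 0d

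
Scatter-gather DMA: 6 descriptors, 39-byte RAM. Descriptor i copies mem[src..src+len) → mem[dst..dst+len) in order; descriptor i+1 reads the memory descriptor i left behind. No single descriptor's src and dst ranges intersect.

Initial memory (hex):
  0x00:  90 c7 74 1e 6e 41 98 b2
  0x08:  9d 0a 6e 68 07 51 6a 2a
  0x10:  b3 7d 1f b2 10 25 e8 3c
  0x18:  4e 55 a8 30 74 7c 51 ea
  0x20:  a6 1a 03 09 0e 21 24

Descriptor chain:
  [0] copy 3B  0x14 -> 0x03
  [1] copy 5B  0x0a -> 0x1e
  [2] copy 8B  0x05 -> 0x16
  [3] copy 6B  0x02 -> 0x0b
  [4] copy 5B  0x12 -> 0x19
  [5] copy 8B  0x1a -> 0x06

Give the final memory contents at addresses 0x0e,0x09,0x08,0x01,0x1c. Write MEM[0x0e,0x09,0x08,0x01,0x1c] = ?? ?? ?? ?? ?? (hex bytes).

MEM[0x0e,0x09,0x08,0x01,0x1c] = e8 e8 25 c7 25

[0] 0x14->0x03 len=3 : 10 25 e8
[1] 0x0a->0x1e len=5 : 6e 68 07 51 6a
[2] 0x05->0x16 len=8 : e8 98 b2 9d 0a 6e 68 07
[3] 0x02->0x0b len=6 : 74 10 25 e8 98 b2
[4] 0x12->0x19 len=5 : 1f b2 10 25 e8
[5] 0x1a->0x06 len=8 : b2 10 25 e8 6e 68 07 51
query mem[0x0e]=0xe8, mem[0x09]=0xe8, mem[0x08]=0x25, mem[0x01]=0xc7, mem[0x1c]=0x25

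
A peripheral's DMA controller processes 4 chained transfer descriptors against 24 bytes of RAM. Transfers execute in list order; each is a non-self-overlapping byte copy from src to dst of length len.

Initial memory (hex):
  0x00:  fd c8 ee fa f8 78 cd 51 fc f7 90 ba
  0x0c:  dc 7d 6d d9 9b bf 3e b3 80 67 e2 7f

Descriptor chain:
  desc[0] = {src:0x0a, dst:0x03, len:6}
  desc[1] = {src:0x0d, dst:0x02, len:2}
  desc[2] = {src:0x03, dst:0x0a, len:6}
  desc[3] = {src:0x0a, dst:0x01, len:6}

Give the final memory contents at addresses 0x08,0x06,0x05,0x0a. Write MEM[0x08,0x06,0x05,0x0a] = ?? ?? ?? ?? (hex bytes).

MEM[0x08,0x06,0x05,0x0a] = d9 d9 6d 6d

#0 dst[0x03+6] := {0x90,0xba,0xdc,0x7d,0x6d,0xd9}
#1 dst[0x02+2] := {0x7d,0x6d}
#2 dst[0x0a+6] := {0x6d,0xba,0xdc,0x7d,0x6d,0xd9}
#3 dst[0x01+6] := {0x6d,0xba,0xdc,0x7d,0x6d,0xd9}
query mem[0x08]=0xd9, mem[0x06]=0xd9, mem[0x05]=0x6d, mem[0x0a]=0x6d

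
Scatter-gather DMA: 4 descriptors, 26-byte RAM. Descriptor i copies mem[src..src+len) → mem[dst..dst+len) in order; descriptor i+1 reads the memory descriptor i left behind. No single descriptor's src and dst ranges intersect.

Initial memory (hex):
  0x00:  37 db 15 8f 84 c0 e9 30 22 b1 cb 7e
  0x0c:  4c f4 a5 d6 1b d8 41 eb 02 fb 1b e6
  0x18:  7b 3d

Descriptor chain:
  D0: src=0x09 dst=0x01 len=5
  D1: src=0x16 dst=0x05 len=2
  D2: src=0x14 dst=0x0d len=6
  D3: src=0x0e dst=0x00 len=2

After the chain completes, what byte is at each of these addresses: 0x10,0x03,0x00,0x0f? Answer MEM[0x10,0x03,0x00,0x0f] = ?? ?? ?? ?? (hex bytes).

  after D0: wrote 5B at 0x01 = b1cb7e4cf4
  after D1: wrote 2B at 0x05 = 1be6
  after D2: wrote 6B at 0x0d = 02fb1be67b3d
  after D3: wrote 2B at 0x00 = fb1b
query mem[0x10]=0xe6, mem[0x03]=0x7e, mem[0x00]=0xfb, mem[0x0f]=0x1b

MEM[0x10,0x03,0x00,0x0f] = e6 7e fb 1b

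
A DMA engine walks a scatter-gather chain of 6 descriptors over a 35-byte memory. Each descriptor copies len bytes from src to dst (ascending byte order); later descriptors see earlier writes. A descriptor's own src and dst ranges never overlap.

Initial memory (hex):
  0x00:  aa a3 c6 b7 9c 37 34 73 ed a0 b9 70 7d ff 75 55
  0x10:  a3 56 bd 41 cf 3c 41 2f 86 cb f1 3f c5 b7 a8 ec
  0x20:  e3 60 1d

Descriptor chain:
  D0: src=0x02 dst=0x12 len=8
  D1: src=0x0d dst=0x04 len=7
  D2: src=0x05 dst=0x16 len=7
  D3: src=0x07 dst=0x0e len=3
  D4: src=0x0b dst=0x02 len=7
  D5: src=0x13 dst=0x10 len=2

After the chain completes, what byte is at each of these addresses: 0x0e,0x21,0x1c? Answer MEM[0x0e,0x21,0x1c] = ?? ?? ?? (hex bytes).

#0 dst[0x12+8] := {0xc6,0xb7,0x9c,0x37,0x34,0x73,0xed,0xa0}
#1 dst[0x04+7] := {0xff,0x75,0x55,0xa3,0x56,0xc6,0xb7}
#2 dst[0x16+7] := {0x75,0x55,0xa3,0x56,0xc6,0xb7,0x70}
#3 dst[0x0e+3] := {0xa3,0x56,0xc6}
#4 dst[0x02+7] := {0x70,0x7d,0xff,0xa3,0x56,0xc6,0x56}
#5 dst[0x10+2] := {0xb7,0x9c}
query mem[0x0e]=0xa3, mem[0x21]=0x60, mem[0x1c]=0x70

MEM[0x0e,0x21,0x1c] = a3 60 70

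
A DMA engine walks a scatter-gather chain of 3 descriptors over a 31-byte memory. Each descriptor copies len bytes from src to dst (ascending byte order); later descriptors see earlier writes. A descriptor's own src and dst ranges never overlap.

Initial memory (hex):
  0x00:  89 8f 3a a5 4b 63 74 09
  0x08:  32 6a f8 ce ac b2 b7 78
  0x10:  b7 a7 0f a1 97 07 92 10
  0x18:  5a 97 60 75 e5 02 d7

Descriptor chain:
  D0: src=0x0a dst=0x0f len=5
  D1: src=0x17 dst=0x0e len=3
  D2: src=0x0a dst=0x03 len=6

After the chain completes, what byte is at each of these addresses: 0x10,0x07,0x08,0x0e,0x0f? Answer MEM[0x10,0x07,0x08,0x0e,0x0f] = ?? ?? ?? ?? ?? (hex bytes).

MEM[0x10,0x07,0x08,0x0e,0x0f] = 97 10 5a 10 5a

D0: mem[0x0f..0x13] <- [f8 ce ac b2 b7]
D1: mem[0x0e..0x10] <- [10 5a 97]
D2: mem[0x03..0x08] <- [f8 ce ac b2 10 5a]
query mem[0x10]=0x97, mem[0x07]=0x10, mem[0x08]=0x5a, mem[0x0e]=0x10, mem[0x0f]=0x5a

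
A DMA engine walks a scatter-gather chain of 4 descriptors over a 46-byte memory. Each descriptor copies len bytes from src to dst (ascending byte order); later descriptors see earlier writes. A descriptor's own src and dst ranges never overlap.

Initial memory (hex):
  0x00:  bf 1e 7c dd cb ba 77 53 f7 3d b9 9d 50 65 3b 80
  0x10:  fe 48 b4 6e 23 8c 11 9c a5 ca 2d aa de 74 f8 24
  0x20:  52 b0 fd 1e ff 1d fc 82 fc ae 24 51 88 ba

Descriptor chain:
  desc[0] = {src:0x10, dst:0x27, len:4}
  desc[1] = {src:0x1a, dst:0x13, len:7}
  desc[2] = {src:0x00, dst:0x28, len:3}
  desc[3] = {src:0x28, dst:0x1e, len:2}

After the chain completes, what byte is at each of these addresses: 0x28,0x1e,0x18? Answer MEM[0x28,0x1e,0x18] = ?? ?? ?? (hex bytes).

[0] 0x10->0x27 len=4 : fe 48 b4 6e
[1] 0x1a->0x13 len=7 : 2d aa de 74 f8 24 52
[2] 0x00->0x28 len=3 : bf 1e 7c
[3] 0x28->0x1e len=2 : bf 1e
query mem[0x28]=0xbf, mem[0x1e]=0xbf, mem[0x18]=0x24

MEM[0x28,0x1e,0x18] = bf bf 24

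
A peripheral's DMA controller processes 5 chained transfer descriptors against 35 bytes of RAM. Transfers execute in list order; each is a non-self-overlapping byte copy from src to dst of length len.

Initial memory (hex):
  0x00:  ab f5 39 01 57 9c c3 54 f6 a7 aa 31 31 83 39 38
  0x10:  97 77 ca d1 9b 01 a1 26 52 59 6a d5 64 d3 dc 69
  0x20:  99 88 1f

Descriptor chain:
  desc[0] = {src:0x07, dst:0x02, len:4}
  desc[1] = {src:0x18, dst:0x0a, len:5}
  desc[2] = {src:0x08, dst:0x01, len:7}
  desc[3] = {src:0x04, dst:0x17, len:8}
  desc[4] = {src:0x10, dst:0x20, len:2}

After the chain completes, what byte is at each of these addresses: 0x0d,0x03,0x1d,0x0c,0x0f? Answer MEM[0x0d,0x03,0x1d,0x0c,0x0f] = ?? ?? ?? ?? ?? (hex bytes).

[0] 0x07->0x02 len=4 : 54 f6 a7 aa
[1] 0x18->0x0a len=5 : 52 59 6a d5 64
[2] 0x08->0x01 len=7 : f6 a7 52 59 6a d5 64
[3] 0x04->0x17 len=8 : 59 6a d5 64 f6 a7 52 59
[4] 0x10->0x20 len=2 : 97 77
query mem[0x0d]=0xd5, mem[0x03]=0x52, mem[0x1d]=0x52, mem[0x0c]=0x6a, mem[0x0f]=0x38

MEM[0x0d,0x03,0x1d,0x0c,0x0f] = d5 52 52 6a 38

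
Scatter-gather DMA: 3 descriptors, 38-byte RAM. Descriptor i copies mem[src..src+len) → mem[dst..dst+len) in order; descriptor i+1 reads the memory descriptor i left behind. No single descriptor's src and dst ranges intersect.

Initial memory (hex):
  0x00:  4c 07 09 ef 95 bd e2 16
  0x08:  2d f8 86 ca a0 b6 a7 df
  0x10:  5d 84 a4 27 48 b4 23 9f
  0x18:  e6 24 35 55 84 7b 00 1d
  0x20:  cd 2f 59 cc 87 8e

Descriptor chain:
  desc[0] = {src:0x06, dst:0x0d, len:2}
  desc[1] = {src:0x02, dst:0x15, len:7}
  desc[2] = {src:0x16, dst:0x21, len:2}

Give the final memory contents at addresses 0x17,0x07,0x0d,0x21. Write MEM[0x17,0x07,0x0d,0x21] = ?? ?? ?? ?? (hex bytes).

MEM[0x17,0x07,0x0d,0x21] = 95 16 e2 ef

D0: mem[0x0d..0x0e] <- [e2 16]
D1: mem[0x15..0x1b] <- [09 ef 95 bd e2 16 2d]
D2: mem[0x21..0x22] <- [ef 95]
query mem[0x17]=0x95, mem[0x07]=0x16, mem[0x0d]=0xe2, mem[0x21]=0xef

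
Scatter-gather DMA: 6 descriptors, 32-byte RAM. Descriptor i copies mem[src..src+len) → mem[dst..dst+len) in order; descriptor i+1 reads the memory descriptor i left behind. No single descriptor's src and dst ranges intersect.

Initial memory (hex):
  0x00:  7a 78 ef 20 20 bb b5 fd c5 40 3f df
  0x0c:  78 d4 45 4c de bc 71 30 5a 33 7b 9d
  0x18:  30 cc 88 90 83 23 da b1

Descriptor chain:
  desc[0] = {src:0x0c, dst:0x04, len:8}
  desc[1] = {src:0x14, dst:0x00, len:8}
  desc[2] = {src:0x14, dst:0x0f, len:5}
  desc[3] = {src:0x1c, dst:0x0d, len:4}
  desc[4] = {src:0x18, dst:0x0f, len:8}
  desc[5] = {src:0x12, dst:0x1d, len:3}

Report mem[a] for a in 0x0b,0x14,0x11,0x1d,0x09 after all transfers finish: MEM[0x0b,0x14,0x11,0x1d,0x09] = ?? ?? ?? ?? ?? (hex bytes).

MEM[0x0b,0x14,0x11,0x1d,0x09] = 30 23 88 90 bc

  after D0: wrote 8B at 0x04 = 78d4454cdebc7130
  after D1: wrote 8B at 0x00 = 5a337b9d30cc8890
  after D2: wrote 5B at 0x0f = 5a337b9d30
  after D3: wrote 4B at 0x0d = 8323dab1
  after D4: wrote 8B at 0x0f = 30cc88908323dab1
  after D5: wrote 3B at 0x1d = 908323
query mem[0x0b]=0x30, mem[0x14]=0x23, mem[0x11]=0x88, mem[0x1d]=0x90, mem[0x09]=0xbc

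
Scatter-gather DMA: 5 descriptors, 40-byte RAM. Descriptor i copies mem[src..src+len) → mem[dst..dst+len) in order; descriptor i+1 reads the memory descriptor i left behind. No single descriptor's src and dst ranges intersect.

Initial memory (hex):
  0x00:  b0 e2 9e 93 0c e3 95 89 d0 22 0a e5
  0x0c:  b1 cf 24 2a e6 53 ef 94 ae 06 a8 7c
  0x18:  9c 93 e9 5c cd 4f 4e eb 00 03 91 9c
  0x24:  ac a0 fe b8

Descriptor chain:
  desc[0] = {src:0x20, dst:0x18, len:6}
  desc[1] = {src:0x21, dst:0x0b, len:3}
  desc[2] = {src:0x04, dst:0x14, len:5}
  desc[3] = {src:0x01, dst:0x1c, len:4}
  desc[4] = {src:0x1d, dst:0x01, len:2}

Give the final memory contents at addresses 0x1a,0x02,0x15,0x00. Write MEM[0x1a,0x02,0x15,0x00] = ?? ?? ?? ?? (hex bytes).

  after D0: wrote 6B at 0x18 = 0003919caca0
  after D1: wrote 3B at 0x0b = 03919c
  after D2: wrote 5B at 0x14 = 0ce39589d0
  after D3: wrote 4B at 0x1c = e29e930c
  after D4: wrote 2B at 0x01 = 9e93
query mem[0x1a]=0x91, mem[0x02]=0x93, mem[0x15]=0xe3, mem[0x00]=0xb0

MEM[0x1a,0x02,0x15,0x00] = 91 93 e3 b0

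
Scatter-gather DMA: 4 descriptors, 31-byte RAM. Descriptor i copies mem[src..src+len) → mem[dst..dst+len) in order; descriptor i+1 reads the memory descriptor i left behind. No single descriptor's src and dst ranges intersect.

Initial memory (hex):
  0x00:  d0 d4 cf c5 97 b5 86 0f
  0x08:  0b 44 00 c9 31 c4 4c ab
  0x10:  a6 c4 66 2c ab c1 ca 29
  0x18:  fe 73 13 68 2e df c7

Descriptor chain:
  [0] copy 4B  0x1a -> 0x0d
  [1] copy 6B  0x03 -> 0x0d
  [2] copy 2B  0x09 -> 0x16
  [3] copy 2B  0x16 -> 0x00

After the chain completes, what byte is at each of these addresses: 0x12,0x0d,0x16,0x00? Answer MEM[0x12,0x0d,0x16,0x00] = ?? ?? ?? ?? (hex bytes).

MEM[0x12,0x0d,0x16,0x00] = 0b c5 44 44

D0: mem[0x0d..0x10] <- [13 68 2e df]
D1: mem[0x0d..0x12] <- [c5 97 b5 86 0f 0b]
D2: mem[0x16..0x17] <- [44 00]
D3: mem[0x00..0x01] <- [44 00]
query mem[0x12]=0x0b, mem[0x0d]=0xc5, mem[0x16]=0x44, mem[0x00]=0x44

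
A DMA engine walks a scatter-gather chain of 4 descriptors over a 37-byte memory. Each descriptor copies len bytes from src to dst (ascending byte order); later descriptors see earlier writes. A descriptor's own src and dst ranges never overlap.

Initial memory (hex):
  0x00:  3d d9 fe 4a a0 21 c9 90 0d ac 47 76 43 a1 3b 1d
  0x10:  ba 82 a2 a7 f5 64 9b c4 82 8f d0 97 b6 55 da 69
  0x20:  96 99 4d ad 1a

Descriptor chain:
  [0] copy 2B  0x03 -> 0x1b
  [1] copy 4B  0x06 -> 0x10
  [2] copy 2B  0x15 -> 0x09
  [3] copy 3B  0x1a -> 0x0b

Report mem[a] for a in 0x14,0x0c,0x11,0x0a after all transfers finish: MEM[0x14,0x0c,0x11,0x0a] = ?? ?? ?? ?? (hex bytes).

MEM[0x14,0x0c,0x11,0x0a] = f5 4a 90 9b

  after D0: wrote 2B at 0x1b = 4aa0
  after D1: wrote 4B at 0x10 = c9900dac
  after D2: wrote 2B at 0x09 = 649b
  after D3: wrote 3B at 0x0b = d04aa0
query mem[0x14]=0xf5, mem[0x0c]=0x4a, mem[0x11]=0x90, mem[0x0a]=0x9b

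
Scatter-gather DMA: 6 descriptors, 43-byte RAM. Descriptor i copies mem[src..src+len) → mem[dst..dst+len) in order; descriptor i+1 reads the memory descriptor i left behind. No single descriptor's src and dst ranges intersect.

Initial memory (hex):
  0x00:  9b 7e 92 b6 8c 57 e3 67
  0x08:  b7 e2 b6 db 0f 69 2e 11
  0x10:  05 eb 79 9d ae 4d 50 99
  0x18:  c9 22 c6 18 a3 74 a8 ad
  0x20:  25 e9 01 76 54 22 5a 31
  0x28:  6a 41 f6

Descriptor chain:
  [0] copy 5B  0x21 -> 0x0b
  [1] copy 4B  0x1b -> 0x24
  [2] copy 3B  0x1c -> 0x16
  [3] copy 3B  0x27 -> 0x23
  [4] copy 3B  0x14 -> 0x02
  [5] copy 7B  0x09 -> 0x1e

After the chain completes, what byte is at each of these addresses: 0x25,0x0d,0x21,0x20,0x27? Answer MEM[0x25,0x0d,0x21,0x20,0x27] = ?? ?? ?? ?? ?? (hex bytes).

MEM[0x25,0x0d,0x21,0x20,0x27] = 41 76 01 e9 a8

#0 dst[0x0b+5] := {0xe9,0x01,0x76,0x54,0x22}
#1 dst[0x24+4] := {0x18,0xa3,0x74,0xa8}
#2 dst[0x16+3] := {0xa3,0x74,0xa8}
#3 dst[0x23+3] := {0xa8,0x6a,0x41}
#4 dst[0x02+3] := {0xae,0x4d,0xa3}
#5 dst[0x1e+7] := {0xe2,0xb6,0xe9,0x01,0x76,0x54,0x22}
query mem[0x25]=0x41, mem[0x0d]=0x76, mem[0x21]=0x01, mem[0x20]=0xe9, mem[0x27]=0xa8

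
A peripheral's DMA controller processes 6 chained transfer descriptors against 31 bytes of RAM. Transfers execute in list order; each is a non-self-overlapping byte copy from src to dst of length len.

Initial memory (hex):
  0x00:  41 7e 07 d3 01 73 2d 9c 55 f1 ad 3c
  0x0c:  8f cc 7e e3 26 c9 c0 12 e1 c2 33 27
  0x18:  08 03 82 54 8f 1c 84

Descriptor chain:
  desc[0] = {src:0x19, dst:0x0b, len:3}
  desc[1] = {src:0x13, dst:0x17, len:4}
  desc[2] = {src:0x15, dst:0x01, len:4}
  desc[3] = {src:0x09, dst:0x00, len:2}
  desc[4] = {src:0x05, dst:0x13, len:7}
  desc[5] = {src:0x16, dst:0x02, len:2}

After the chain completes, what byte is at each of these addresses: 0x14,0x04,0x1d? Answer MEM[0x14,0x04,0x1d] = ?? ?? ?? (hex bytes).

#0 dst[0x0b+3] := {0x03,0x82,0x54}
#1 dst[0x17+4] := {0x12,0xe1,0xc2,0x33}
#2 dst[0x01+4] := {0xc2,0x33,0x12,0xe1}
#3 dst[0x00+2] := {0xf1,0xad}
#4 dst[0x13+7] := {0x73,0x2d,0x9c,0x55,0xf1,0xad,0x03}
#5 dst[0x02+2] := {0x55,0xf1}
query mem[0x14]=0x2d, mem[0x04]=0xe1, mem[0x1d]=0x1c

MEM[0x14,0x04,0x1d] = 2d e1 1c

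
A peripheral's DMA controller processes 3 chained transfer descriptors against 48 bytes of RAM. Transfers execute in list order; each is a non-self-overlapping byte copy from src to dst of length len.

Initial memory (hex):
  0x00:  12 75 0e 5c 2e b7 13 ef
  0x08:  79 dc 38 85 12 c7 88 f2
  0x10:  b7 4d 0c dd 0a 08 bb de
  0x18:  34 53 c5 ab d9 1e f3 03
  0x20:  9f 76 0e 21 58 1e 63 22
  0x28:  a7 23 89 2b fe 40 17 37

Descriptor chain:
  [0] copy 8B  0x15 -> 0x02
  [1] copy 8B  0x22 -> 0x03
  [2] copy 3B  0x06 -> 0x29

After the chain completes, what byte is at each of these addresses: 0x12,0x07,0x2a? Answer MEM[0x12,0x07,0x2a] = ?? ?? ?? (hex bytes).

MEM[0x12,0x07,0x2a] = 0c 63 63

D0: mem[0x02..0x09] <- [08 bb de 34 53 c5 ab d9]
D1: mem[0x03..0x0a] <- [0e 21 58 1e 63 22 a7 23]
D2: mem[0x29..0x2b] <- [1e 63 22]
query mem[0x12]=0x0c, mem[0x07]=0x63, mem[0x2a]=0x63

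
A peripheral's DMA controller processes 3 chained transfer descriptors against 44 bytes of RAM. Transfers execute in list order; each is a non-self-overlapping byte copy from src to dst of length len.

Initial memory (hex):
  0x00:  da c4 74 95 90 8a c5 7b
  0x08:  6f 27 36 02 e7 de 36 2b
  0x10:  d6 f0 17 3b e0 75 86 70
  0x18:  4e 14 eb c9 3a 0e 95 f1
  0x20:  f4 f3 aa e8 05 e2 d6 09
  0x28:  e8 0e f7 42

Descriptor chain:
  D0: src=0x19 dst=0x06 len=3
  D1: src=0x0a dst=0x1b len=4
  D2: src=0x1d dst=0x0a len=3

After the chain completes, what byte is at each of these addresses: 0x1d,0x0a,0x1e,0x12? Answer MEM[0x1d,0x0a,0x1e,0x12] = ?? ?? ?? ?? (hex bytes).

D0: mem[0x06..0x08] <- [14 eb c9]
D1: mem[0x1b..0x1e] <- [36 02 e7 de]
D2: mem[0x0a..0x0c] <- [e7 de f1]
query mem[0x1d]=0xe7, mem[0x0a]=0xe7, mem[0x1e]=0xde, mem[0x12]=0x17

MEM[0x1d,0x0a,0x1e,0x12] = e7 e7 de 17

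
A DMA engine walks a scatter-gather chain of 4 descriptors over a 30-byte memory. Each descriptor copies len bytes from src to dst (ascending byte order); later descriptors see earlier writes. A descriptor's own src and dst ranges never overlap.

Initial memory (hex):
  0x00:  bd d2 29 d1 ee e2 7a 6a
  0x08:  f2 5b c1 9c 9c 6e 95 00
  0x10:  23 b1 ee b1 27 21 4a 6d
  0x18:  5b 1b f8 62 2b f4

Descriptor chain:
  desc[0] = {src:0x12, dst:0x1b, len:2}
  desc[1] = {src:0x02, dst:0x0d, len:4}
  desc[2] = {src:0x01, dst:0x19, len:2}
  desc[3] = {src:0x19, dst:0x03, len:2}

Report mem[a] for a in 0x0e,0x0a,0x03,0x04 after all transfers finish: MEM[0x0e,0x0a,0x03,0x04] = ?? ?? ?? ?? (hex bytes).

MEM[0x0e,0x0a,0x03,0x04] = d1 c1 d2 29

  after D0: wrote 2B at 0x1b = eeb1
  after D1: wrote 4B at 0x0d = 29d1eee2
  after D2: wrote 2B at 0x19 = d229
  after D3: wrote 2B at 0x03 = d229
query mem[0x0e]=0xd1, mem[0x0a]=0xc1, mem[0x03]=0xd2, mem[0x04]=0x29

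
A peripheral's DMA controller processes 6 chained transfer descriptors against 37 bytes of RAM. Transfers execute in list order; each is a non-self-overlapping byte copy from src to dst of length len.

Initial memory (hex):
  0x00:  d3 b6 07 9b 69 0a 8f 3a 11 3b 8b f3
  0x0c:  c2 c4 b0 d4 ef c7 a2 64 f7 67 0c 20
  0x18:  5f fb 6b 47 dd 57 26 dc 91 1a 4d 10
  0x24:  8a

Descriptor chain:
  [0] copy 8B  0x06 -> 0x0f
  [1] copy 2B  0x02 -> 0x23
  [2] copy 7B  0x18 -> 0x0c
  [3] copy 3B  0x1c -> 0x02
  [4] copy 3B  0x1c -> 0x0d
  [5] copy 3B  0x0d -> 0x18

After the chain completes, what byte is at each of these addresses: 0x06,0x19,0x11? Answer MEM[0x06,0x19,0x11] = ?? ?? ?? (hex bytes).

D0: mem[0x0f..0x16] <- [8f 3a 11 3b 8b f3 c2 c4]
D1: mem[0x23..0x24] <- [07 9b]
D2: mem[0x0c..0x12] <- [5f fb 6b 47 dd 57 26]
D3: mem[0x02..0x04] <- [dd 57 26]
D4: mem[0x0d..0x0f] <- [dd 57 26]
D5: mem[0x18..0x1a] <- [dd 57 26]
query mem[0x06]=0x8f, mem[0x19]=0x57, mem[0x11]=0x57

MEM[0x06,0x19,0x11] = 8f 57 57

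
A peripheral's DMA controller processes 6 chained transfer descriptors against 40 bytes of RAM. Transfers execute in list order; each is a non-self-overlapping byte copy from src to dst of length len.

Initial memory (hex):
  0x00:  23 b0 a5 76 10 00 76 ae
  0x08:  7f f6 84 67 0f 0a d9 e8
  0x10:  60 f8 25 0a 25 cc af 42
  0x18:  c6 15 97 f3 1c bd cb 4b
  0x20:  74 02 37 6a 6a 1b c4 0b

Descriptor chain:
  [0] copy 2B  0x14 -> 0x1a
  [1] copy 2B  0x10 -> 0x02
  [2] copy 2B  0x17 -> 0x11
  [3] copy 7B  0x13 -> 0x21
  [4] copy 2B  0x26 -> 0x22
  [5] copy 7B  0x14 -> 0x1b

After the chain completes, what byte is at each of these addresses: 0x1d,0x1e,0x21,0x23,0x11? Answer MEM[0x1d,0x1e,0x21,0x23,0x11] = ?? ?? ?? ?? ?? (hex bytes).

MEM[0x1d,0x1e,0x21,0x23,0x11] = af 42 25 15 42

  after D0: wrote 2B at 0x1a = 25cc
  after D1: wrote 2B at 0x02 = 60f8
  after D2: wrote 2B at 0x11 = 42c6
  after D3: wrote 7B at 0x21 = 0a25ccaf42c615
  after D4: wrote 2B at 0x22 = c615
  after D5: wrote 7B at 0x1b = 25ccaf42c61525
query mem[0x1d]=0xaf, mem[0x1e]=0x42, mem[0x21]=0x25, mem[0x23]=0x15, mem[0x11]=0x42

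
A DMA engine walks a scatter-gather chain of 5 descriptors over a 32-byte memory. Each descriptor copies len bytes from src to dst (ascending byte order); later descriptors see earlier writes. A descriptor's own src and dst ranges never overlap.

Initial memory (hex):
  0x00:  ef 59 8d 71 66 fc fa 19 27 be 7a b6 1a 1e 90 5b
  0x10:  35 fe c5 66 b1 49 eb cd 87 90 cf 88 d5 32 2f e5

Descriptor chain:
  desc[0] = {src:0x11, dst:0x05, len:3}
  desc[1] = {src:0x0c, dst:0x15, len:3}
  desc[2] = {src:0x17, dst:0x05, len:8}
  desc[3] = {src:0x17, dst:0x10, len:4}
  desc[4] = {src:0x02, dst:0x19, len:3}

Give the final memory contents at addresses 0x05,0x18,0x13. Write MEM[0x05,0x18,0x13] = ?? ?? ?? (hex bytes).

#0 dst[0x05+3] := {0xfe,0xc5,0x66}
#1 dst[0x15+3] := {0x1a,0x1e,0x90}
#2 dst[0x05+8] := {0x90,0x87,0x90,0xcf,0x88,0xd5,0x32,0x2f}
#3 dst[0x10+4] := {0x90,0x87,0x90,0xcf}
#4 dst[0x19+3] := {0x8d,0x71,0x66}
query mem[0x05]=0x90, mem[0x18]=0x87, mem[0x13]=0xcf

MEM[0x05,0x18,0x13] = 90 87 cf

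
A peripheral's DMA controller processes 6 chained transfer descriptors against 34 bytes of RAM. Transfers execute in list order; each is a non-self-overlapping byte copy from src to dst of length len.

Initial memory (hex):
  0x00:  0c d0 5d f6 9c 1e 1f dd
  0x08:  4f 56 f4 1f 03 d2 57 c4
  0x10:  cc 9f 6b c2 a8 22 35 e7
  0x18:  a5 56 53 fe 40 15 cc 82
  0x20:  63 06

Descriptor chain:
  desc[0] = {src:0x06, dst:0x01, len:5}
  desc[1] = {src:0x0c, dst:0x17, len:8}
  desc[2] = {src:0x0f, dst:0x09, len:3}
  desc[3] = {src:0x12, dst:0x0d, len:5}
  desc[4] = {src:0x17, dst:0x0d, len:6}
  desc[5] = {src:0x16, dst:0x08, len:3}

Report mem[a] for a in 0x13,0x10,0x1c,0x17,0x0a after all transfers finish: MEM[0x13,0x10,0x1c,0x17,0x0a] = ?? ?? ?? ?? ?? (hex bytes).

  after D0: wrote 5B at 0x01 = 1fdd4f56f4
  after D1: wrote 8B at 0x17 = 03d257c4cc9f6bc2
  after D2: wrote 3B at 0x09 = c4cc9f
  after D3: wrote 5B at 0x0d = 6bc2a82235
  after D4: wrote 6B at 0x0d = 03d257c4cc9f
  after D5: wrote 3B at 0x08 = 3503d2
query mem[0x13]=0xc2, mem[0x10]=0xc4, mem[0x1c]=0x9f, mem[0x17]=0x03, mem[0x0a]=0xd2

MEM[0x13,0x10,0x1c,0x17,0x0a] = c2 c4 9f 03 d2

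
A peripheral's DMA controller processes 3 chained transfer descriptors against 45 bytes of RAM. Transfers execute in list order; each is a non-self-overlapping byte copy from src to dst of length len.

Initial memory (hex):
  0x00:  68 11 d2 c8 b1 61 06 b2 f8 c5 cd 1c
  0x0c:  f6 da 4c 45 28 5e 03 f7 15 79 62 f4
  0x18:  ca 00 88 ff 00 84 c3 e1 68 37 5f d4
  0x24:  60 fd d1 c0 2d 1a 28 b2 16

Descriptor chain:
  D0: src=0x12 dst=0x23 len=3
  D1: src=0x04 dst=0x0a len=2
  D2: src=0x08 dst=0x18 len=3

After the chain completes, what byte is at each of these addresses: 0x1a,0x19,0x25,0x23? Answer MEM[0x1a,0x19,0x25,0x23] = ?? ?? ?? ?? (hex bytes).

#0 dst[0x23+3] := {0x03,0xf7,0x15}
#1 dst[0x0a+2] := {0xb1,0x61}
#2 dst[0x18+3] := {0xf8,0xc5,0xb1}
query mem[0x1a]=0xb1, mem[0x19]=0xc5, mem[0x25]=0x15, mem[0x23]=0x03

MEM[0x1a,0x19,0x25,0x23] = b1 c5 15 03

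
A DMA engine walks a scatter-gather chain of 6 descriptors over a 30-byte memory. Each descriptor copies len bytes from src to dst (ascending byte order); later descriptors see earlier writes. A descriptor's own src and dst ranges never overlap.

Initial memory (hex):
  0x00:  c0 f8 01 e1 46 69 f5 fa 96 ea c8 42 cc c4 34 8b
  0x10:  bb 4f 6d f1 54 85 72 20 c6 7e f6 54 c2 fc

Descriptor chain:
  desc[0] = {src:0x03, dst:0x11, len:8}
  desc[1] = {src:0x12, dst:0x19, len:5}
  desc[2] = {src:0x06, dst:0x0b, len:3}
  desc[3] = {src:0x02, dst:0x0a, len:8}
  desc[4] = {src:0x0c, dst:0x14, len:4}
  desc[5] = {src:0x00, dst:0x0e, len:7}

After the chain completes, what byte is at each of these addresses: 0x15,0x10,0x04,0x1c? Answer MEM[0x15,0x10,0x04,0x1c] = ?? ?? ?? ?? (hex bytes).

  after D0: wrote 8B at 0x11 = e14669f5fa96eac8
  after D1: wrote 5B at 0x19 = 4669f5fa96
  after D2: wrote 3B at 0x0b = f5fa96
  after D3: wrote 8B at 0x0a = 01e14669f5fa96ea
  after D4: wrote 4B at 0x14 = 4669f5fa
  after D5: wrote 7B at 0x0e = c0f801e14669f5
query mem[0x15]=0x69, mem[0x10]=0x01, mem[0x04]=0x46, mem[0x1c]=0xfa

MEM[0x15,0x10,0x04,0x1c] = 69 01 46 fa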